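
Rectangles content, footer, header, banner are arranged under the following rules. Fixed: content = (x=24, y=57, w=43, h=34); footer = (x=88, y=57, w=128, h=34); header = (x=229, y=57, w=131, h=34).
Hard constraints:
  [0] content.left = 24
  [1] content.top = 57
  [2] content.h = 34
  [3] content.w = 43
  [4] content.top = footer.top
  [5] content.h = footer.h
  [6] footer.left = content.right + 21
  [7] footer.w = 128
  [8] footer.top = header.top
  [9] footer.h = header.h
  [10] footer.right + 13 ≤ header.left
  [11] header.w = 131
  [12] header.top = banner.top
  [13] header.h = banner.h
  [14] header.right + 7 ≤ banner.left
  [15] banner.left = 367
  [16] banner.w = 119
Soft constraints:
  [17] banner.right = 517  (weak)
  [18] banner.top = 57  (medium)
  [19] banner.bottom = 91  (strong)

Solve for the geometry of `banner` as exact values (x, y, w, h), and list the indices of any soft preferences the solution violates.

banner = (x=367, y=57, w=119, h=34)
violated soft preferences: 17

1. banner.y = 57  [header.top = banner.top]
2. banner.h = 34  [header.h = banner.h]
3. banner.x = 367  [banner.left = 367]
4. banner.w = 119  [banner.w = 119]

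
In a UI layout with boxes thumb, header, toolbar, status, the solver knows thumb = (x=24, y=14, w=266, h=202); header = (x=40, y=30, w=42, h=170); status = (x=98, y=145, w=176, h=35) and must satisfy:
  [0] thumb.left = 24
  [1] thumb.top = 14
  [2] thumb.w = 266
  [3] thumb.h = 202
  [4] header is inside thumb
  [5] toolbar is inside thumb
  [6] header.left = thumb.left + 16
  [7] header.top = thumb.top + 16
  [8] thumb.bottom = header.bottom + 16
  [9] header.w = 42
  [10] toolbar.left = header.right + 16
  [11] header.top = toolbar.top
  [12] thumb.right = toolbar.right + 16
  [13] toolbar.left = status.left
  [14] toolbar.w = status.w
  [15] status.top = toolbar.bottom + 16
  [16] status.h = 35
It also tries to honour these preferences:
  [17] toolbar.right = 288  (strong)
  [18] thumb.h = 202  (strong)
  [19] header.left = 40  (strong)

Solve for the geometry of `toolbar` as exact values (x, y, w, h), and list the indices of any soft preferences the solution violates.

1. toolbar.x = 98  [toolbar.left = header.right + 16]
2. toolbar.y = 30  [header.top = toolbar.top]
3. toolbar.w = 176  [thumb.right = toolbar.right + 16]
4. toolbar.h = 99  [status.top = toolbar.bottom + 16]

toolbar = (x=98, y=30, w=176, h=99)
violated soft preferences: 17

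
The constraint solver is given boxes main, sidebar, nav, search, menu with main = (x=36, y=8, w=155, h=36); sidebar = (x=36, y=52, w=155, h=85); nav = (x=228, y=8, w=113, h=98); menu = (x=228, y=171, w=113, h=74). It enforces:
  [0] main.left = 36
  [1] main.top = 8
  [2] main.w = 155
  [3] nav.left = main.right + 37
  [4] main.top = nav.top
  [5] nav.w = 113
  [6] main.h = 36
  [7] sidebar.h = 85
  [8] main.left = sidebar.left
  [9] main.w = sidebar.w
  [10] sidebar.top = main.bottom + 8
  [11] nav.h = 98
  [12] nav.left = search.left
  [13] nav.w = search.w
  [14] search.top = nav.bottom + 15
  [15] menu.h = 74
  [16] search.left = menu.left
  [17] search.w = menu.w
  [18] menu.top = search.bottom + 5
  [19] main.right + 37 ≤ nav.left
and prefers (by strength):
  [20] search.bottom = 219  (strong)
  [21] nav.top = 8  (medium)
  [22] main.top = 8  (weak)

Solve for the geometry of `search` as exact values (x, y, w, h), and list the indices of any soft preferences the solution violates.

1. search.x = 228  [nav.left = search.left]
2. search.w = 113  [nav.w = search.w]
3. search.y = 121  [search.top = nav.bottom + 15]
4. search.h = 45  [menu.top = search.bottom + 5]

search = (x=228, y=121, w=113, h=45)
violated soft preferences: 20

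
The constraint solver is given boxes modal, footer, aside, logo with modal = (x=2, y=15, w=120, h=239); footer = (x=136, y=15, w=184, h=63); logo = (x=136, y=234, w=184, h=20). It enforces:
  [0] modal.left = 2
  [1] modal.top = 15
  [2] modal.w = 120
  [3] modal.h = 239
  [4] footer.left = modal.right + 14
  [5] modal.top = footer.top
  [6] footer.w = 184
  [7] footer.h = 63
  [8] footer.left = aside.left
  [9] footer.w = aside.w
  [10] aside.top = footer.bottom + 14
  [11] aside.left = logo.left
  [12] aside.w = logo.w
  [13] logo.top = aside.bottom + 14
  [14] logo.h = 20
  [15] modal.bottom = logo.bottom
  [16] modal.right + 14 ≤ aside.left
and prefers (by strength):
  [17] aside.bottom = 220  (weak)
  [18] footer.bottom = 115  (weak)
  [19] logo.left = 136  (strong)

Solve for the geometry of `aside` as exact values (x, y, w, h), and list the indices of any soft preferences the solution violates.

aside = (x=136, y=92, w=184, h=128)
violated soft preferences: 18

1. aside.x = 136  [footer.left = aside.left]
2. aside.w = 184  [footer.w = aside.w]
3. aside.y = 92  [aside.top = footer.bottom + 14]
4. aside.h = 128  [logo.top = aside.bottom + 14]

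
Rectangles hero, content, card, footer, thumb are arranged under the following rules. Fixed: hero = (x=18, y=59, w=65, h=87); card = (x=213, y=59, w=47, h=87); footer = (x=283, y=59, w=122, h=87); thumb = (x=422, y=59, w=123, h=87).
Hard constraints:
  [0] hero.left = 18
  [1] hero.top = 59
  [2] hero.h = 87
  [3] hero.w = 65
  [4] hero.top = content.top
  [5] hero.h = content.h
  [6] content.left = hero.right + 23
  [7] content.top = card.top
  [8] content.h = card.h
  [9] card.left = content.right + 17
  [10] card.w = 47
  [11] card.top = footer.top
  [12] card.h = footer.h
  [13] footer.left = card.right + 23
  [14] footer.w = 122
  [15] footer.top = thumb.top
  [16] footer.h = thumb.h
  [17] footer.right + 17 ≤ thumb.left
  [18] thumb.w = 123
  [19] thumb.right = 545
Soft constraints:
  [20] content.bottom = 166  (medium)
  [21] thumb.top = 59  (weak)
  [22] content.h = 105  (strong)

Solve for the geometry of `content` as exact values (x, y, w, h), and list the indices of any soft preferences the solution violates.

1. content.y = 59  [hero.top = content.top]
2. content.h = 87  [hero.h = content.h]
3. content.x = 106  [content.left = hero.right + 23]
4. content.w = 90  [card.left = content.right + 17]

content = (x=106, y=59, w=90, h=87)
violated soft preferences: 20, 22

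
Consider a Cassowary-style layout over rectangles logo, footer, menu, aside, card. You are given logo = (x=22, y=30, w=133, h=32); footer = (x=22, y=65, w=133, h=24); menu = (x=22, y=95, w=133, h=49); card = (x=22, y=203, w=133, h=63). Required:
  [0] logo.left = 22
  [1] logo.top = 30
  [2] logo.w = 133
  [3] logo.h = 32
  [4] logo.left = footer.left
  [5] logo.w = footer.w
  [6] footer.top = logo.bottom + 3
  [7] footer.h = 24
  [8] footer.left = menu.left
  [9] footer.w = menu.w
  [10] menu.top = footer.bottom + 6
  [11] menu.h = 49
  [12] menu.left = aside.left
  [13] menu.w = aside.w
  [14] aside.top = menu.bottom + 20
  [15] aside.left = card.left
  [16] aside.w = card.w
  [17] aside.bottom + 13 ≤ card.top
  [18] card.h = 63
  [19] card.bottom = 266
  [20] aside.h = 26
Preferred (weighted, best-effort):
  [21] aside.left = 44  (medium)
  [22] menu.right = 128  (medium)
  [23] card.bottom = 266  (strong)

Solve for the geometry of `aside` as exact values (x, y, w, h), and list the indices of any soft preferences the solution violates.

1. aside.x = 22  [menu.left = aside.left]
2. aside.w = 133  [menu.w = aside.w]
3. aside.y = 164  [aside.top = menu.bottom + 20]
4. aside.h = 26  [aside.h = 26]

aside = (x=22, y=164, w=133, h=26)
violated soft preferences: 21, 22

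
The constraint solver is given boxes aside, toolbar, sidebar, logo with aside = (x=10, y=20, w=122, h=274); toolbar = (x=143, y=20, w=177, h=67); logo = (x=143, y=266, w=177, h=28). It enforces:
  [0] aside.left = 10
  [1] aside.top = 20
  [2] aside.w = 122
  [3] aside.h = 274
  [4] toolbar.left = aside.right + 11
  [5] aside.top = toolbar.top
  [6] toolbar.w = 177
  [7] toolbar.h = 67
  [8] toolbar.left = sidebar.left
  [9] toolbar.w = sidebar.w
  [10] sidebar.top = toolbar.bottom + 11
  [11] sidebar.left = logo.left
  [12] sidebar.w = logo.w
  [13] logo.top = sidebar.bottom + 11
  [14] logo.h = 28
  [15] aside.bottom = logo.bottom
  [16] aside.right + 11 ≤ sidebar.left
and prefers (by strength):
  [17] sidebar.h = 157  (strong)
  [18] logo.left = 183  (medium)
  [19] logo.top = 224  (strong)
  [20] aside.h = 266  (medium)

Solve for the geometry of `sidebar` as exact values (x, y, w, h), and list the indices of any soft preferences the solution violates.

1. sidebar.x = 143  [toolbar.left = sidebar.left]
2. sidebar.w = 177  [toolbar.w = sidebar.w]
3. sidebar.y = 98  [sidebar.top = toolbar.bottom + 11]
4. sidebar.h = 157  [logo.top = sidebar.bottom + 11]

sidebar = (x=143, y=98, w=177, h=157)
violated soft preferences: 18, 19, 20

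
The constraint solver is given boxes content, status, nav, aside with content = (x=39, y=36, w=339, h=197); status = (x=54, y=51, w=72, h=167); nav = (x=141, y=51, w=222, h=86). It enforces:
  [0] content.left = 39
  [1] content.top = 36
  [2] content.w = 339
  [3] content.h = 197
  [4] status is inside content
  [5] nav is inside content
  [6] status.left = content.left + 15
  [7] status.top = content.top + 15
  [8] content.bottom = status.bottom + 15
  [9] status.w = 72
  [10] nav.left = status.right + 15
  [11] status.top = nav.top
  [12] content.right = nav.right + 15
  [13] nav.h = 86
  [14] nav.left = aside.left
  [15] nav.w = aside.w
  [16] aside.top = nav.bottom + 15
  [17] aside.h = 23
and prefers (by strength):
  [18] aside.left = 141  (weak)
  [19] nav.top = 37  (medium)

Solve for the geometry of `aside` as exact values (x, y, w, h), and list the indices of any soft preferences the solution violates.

1. aside.x = 141  [nav.left = aside.left]
2. aside.w = 222  [nav.w = aside.w]
3. aside.y = 152  [aside.top = nav.bottom + 15]
4. aside.h = 23  [aside.h = 23]

aside = (x=141, y=152, w=222, h=23)
violated soft preferences: 19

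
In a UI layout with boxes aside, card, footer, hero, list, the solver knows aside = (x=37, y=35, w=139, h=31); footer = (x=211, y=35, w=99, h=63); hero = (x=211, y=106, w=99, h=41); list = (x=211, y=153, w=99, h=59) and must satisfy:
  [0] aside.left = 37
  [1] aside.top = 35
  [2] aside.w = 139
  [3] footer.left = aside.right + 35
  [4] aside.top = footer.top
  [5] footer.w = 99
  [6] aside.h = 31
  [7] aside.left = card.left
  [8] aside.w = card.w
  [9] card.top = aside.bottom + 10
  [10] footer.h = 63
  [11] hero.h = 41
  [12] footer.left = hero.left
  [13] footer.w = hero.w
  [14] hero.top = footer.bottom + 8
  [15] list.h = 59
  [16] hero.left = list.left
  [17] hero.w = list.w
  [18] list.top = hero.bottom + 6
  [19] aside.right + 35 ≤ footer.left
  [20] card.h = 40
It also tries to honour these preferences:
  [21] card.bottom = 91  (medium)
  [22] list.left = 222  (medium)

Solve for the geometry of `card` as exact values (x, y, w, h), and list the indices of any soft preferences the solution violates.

1. card.x = 37  [aside.left = card.left]
2. card.w = 139  [aside.w = card.w]
3. card.y = 76  [card.top = aside.bottom + 10]
4. card.h = 40  [card.h = 40]

card = (x=37, y=76, w=139, h=40)
violated soft preferences: 21, 22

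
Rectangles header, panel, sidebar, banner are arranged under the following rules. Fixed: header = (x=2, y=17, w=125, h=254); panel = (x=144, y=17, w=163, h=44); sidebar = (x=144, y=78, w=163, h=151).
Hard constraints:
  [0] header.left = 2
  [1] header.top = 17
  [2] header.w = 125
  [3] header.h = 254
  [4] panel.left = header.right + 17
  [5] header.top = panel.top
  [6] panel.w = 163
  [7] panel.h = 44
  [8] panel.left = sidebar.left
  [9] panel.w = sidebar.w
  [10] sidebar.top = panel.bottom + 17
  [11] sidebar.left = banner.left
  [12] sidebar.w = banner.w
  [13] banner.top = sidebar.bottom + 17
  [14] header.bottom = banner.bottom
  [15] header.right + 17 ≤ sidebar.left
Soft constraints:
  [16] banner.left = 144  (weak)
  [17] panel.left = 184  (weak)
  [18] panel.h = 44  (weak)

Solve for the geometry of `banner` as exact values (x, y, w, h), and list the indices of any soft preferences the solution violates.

banner = (x=144, y=246, w=163, h=25)
violated soft preferences: 17

1. banner.x = 144  [sidebar.left = banner.left]
2. banner.w = 163  [sidebar.w = banner.w]
3. banner.y = 246  [banner.top = sidebar.bottom + 17]
4. banner.h = 25  [header.bottom = banner.bottom]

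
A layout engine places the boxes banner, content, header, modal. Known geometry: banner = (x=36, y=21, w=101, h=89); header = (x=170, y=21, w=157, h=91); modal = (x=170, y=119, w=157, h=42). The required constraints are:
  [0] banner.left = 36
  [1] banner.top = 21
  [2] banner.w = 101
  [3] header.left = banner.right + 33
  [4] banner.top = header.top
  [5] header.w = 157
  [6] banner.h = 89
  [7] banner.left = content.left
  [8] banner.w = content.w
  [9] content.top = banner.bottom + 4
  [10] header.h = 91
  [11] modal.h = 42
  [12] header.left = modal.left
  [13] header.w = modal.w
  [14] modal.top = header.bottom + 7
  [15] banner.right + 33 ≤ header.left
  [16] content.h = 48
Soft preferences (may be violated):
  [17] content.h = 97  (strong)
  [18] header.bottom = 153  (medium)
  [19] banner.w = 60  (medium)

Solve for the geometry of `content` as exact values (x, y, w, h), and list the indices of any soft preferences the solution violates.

1. content.x = 36  [banner.left = content.left]
2. content.w = 101  [banner.w = content.w]
3. content.y = 114  [content.top = banner.bottom + 4]
4. content.h = 48  [content.h = 48]

content = (x=36, y=114, w=101, h=48)
violated soft preferences: 17, 18, 19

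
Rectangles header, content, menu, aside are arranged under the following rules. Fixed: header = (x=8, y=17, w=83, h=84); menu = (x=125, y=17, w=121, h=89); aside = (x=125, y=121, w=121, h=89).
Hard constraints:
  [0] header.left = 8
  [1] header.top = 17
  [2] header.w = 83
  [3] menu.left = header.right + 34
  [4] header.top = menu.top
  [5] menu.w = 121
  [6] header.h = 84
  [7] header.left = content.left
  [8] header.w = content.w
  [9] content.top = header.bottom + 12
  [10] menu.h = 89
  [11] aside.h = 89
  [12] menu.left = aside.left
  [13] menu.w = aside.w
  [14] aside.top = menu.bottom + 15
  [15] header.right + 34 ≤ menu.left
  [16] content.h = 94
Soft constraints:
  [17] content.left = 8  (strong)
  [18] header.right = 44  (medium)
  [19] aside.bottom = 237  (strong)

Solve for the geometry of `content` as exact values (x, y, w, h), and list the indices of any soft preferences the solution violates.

1. content.x = 8  [header.left = content.left]
2. content.w = 83  [header.w = content.w]
3. content.y = 113  [content.top = header.bottom + 12]
4. content.h = 94  [content.h = 94]

content = (x=8, y=113, w=83, h=94)
violated soft preferences: 18, 19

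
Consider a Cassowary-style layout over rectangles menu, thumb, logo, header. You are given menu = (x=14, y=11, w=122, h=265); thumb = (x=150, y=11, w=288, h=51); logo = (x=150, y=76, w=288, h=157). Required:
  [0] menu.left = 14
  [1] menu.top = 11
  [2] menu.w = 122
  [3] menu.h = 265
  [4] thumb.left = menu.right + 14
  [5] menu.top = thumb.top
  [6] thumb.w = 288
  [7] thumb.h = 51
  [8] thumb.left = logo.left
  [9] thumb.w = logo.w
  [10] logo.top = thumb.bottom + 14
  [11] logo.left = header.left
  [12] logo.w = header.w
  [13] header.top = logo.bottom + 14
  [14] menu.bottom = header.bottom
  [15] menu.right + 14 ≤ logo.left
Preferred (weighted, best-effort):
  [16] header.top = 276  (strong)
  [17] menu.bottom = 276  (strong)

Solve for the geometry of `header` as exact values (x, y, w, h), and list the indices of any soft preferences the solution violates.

header = (x=150, y=247, w=288, h=29)
violated soft preferences: 16

1. header.x = 150  [logo.left = header.left]
2. header.w = 288  [logo.w = header.w]
3. header.y = 247  [header.top = logo.bottom + 14]
4. header.h = 29  [menu.bottom = header.bottom]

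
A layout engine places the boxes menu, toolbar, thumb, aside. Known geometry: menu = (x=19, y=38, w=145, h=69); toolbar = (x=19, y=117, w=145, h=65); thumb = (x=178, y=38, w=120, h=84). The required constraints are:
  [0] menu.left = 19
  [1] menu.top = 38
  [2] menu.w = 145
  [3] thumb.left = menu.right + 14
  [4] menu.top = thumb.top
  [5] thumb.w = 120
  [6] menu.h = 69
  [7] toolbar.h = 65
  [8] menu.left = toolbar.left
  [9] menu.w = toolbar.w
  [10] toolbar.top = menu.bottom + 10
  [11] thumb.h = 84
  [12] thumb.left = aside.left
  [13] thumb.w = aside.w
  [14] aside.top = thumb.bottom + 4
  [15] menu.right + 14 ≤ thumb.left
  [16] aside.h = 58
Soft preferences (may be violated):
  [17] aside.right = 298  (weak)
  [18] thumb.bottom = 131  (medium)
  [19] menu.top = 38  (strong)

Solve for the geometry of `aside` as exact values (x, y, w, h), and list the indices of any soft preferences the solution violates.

aside = (x=178, y=126, w=120, h=58)
violated soft preferences: 18

1. aside.x = 178  [thumb.left = aside.left]
2. aside.w = 120  [thumb.w = aside.w]
3. aside.y = 126  [aside.top = thumb.bottom + 4]
4. aside.h = 58  [aside.h = 58]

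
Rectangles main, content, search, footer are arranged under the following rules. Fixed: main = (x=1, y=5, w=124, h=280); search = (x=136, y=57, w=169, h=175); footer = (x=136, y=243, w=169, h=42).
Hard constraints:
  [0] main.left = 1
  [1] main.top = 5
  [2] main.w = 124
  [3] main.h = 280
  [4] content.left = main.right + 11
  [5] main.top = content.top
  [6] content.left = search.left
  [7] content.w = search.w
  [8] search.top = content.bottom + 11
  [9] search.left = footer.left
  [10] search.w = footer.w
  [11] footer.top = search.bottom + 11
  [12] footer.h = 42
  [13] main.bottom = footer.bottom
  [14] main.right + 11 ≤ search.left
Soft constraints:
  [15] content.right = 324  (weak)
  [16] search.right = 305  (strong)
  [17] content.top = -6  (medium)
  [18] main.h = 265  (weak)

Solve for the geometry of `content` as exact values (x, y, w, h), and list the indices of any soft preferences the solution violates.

1. content.x = 136  [content.left = main.right + 11]
2. content.y = 5  [main.top = content.top]
3. content.w = 169  [content.w = search.w]
4. content.h = 41  [search.top = content.bottom + 11]

content = (x=136, y=5, w=169, h=41)
violated soft preferences: 15, 17, 18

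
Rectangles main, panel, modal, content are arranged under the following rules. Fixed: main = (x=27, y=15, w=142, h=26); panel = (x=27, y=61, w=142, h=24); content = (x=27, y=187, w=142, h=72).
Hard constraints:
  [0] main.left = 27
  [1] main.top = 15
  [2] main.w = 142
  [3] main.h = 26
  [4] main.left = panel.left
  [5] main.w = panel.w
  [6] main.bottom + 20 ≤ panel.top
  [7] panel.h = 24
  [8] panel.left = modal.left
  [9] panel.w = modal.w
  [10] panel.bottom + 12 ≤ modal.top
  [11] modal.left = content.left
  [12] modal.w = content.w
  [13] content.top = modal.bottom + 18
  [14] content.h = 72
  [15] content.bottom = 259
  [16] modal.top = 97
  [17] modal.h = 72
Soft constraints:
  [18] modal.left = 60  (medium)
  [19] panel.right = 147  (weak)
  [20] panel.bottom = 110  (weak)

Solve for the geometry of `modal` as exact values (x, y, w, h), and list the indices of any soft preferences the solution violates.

modal = (x=27, y=97, w=142, h=72)
violated soft preferences: 18, 19, 20

1. modal.x = 27  [panel.left = modal.left]
2. modal.w = 142  [panel.w = modal.w]
3. modal.y = 97  [modal.top = 97]
4. modal.h = 72  [modal.h = 72]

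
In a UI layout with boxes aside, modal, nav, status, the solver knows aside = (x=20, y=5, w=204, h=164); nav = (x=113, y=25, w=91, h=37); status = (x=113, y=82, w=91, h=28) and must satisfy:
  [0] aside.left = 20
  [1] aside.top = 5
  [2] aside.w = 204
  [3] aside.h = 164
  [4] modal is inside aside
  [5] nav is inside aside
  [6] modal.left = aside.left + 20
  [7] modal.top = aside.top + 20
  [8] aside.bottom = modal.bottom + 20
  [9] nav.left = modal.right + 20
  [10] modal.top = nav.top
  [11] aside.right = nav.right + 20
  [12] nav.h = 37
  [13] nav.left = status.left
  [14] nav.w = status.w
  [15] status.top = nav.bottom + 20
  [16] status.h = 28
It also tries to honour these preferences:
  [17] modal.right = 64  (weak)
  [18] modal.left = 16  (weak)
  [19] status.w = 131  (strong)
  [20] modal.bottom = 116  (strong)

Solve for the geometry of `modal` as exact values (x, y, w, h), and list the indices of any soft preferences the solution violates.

1. modal.x = 40  [modal.left = aside.left + 20]
2. modal.y = 25  [modal.top = aside.top + 20]
3. modal.h = 124  [aside.bottom = modal.bottom + 20]
4. modal.w = 53  [nav.left = modal.right + 20]

modal = (x=40, y=25, w=53, h=124)
violated soft preferences: 17, 18, 19, 20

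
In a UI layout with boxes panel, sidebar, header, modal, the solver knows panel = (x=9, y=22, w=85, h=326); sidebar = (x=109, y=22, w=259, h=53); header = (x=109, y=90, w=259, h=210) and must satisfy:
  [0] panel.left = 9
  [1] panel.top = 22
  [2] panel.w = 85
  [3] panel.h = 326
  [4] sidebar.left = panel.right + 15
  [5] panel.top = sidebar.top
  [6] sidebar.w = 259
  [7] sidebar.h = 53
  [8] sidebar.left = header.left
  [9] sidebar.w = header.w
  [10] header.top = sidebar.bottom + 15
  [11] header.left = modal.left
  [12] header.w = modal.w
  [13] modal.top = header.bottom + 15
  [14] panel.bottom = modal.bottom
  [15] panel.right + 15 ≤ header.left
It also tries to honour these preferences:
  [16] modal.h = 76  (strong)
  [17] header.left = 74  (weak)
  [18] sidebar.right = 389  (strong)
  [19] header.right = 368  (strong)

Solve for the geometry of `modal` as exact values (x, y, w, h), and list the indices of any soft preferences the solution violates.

1. modal.x = 109  [header.left = modal.left]
2. modal.w = 259  [header.w = modal.w]
3. modal.y = 315  [modal.top = header.bottom + 15]
4. modal.h = 33  [panel.bottom = modal.bottom]

modal = (x=109, y=315, w=259, h=33)
violated soft preferences: 16, 17, 18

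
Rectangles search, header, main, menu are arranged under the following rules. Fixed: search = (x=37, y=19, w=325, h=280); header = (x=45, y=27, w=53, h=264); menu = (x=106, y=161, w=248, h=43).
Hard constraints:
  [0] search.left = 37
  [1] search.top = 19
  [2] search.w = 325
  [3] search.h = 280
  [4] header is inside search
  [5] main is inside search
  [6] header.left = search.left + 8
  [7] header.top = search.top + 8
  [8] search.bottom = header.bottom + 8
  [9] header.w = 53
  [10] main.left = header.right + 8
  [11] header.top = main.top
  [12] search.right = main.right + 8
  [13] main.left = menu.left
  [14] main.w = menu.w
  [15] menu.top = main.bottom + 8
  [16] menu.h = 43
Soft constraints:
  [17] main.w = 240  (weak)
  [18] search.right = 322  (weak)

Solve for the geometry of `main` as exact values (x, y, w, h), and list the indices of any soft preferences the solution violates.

main = (x=106, y=27, w=248, h=126)
violated soft preferences: 17, 18

1. main.x = 106  [main.left = header.right + 8]
2. main.y = 27  [header.top = main.top]
3. main.w = 248  [search.right = main.right + 8]
4. main.h = 126  [menu.top = main.bottom + 8]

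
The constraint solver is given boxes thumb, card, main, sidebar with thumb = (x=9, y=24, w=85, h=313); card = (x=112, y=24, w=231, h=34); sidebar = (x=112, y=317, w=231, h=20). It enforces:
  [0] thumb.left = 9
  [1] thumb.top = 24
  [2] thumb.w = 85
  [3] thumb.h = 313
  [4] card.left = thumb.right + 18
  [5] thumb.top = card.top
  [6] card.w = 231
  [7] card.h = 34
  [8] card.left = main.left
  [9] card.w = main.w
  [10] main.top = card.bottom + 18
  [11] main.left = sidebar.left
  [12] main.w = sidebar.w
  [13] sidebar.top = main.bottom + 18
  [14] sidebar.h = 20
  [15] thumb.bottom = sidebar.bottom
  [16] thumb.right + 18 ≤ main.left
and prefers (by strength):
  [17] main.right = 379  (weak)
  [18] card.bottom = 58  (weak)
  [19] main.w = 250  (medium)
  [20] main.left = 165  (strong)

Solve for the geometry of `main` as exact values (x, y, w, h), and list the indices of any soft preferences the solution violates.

1. main.x = 112  [card.left = main.left]
2. main.w = 231  [card.w = main.w]
3. main.y = 76  [main.top = card.bottom + 18]
4. main.h = 223  [sidebar.top = main.bottom + 18]

main = (x=112, y=76, w=231, h=223)
violated soft preferences: 17, 19, 20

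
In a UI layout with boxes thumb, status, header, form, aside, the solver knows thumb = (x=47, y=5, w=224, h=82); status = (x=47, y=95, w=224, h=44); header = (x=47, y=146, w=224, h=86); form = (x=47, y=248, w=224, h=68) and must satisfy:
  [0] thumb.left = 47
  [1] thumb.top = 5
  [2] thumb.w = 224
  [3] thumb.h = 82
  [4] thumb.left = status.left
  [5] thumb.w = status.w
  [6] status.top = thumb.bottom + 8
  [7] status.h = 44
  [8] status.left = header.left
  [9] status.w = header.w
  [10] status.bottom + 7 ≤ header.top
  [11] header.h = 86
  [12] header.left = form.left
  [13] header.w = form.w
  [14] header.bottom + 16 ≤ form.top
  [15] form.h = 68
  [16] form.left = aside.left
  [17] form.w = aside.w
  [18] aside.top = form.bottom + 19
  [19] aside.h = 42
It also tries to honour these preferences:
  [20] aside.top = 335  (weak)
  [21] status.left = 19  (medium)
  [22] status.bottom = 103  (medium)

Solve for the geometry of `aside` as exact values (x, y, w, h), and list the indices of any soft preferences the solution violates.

1. aside.x = 47  [form.left = aside.left]
2. aside.w = 224  [form.w = aside.w]
3. aside.y = 335  [aside.top = form.bottom + 19]
4. aside.h = 42  [aside.h = 42]

aside = (x=47, y=335, w=224, h=42)
violated soft preferences: 21, 22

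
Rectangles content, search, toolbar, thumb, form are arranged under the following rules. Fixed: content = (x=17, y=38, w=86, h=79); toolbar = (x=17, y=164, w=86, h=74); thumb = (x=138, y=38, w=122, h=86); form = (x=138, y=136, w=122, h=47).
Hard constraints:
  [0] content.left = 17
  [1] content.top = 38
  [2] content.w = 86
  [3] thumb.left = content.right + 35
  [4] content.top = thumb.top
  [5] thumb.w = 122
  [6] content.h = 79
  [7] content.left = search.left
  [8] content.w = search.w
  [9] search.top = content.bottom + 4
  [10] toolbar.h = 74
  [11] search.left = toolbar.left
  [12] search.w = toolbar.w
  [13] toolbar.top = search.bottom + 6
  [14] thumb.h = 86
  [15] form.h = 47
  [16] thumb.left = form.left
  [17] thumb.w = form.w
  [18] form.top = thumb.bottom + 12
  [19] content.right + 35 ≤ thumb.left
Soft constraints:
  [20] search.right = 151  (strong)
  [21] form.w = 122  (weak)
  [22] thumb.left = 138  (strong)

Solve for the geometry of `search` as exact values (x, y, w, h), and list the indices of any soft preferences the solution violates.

search = (x=17, y=121, w=86, h=37)
violated soft preferences: 20

1. search.x = 17  [content.left = search.left]
2. search.w = 86  [content.w = search.w]
3. search.y = 121  [search.top = content.bottom + 4]
4. search.h = 37  [toolbar.top = search.bottom + 6]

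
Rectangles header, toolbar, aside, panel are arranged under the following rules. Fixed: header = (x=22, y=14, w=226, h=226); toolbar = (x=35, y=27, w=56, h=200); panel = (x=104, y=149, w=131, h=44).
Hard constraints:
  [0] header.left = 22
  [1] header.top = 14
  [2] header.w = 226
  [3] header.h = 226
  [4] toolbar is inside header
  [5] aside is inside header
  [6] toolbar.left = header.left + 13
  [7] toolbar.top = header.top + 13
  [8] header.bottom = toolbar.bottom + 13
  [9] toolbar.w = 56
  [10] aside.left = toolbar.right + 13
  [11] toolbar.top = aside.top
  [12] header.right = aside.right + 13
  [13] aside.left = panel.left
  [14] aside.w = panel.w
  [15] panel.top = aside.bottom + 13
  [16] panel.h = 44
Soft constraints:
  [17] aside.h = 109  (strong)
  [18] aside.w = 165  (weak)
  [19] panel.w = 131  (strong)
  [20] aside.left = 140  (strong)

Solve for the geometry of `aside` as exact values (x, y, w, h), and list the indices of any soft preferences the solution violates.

aside = (x=104, y=27, w=131, h=109)
violated soft preferences: 18, 20

1. aside.x = 104  [aside.left = toolbar.right + 13]
2. aside.y = 27  [toolbar.top = aside.top]
3. aside.w = 131  [header.right = aside.right + 13]
4. aside.h = 109  [panel.top = aside.bottom + 13]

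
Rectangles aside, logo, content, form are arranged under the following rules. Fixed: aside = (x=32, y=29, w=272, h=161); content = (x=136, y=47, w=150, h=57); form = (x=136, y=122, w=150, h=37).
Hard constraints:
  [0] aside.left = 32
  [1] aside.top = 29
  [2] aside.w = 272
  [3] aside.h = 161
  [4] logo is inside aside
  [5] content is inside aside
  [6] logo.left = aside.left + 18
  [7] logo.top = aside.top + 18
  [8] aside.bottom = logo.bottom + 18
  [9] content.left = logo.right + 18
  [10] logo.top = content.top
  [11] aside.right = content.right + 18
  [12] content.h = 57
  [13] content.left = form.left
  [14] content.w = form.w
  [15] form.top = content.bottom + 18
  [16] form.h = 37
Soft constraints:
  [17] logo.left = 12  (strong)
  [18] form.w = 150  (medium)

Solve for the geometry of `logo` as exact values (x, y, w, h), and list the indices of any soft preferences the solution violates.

1. logo.x = 50  [logo.left = aside.left + 18]
2. logo.y = 47  [logo.top = aside.top + 18]
3. logo.h = 125  [aside.bottom = logo.bottom + 18]
4. logo.w = 68  [content.left = logo.right + 18]

logo = (x=50, y=47, w=68, h=125)
violated soft preferences: 17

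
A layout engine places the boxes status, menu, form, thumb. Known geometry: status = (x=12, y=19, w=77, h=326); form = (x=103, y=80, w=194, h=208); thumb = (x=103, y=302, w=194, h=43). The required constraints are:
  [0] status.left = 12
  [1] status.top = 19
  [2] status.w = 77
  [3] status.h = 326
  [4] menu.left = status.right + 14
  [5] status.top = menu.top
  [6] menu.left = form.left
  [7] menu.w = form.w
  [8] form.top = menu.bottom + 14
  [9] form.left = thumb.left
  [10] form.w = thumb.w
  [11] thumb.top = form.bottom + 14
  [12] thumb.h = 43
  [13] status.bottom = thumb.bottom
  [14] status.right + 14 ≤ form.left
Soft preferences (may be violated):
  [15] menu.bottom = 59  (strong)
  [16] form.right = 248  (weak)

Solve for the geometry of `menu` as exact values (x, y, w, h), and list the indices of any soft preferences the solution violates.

1. menu.x = 103  [menu.left = status.right + 14]
2. menu.y = 19  [status.top = menu.top]
3. menu.w = 194  [menu.w = form.w]
4. menu.h = 47  [form.top = menu.bottom + 14]

menu = (x=103, y=19, w=194, h=47)
violated soft preferences: 15, 16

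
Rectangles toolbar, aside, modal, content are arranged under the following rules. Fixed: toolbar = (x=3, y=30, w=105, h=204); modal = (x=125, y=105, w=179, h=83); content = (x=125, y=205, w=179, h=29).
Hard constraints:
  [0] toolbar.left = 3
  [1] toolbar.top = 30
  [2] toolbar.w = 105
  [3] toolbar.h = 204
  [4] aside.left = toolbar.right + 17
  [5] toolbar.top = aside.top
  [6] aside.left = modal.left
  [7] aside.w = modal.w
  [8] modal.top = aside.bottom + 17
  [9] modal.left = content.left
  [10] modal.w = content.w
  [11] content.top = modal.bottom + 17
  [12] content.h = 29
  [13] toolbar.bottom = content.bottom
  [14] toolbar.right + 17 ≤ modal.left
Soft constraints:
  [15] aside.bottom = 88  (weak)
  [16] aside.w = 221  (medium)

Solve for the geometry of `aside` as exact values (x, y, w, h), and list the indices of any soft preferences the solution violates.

aside = (x=125, y=30, w=179, h=58)
violated soft preferences: 16

1. aside.x = 125  [aside.left = toolbar.right + 17]
2. aside.y = 30  [toolbar.top = aside.top]
3. aside.w = 179  [aside.w = modal.w]
4. aside.h = 58  [modal.top = aside.bottom + 17]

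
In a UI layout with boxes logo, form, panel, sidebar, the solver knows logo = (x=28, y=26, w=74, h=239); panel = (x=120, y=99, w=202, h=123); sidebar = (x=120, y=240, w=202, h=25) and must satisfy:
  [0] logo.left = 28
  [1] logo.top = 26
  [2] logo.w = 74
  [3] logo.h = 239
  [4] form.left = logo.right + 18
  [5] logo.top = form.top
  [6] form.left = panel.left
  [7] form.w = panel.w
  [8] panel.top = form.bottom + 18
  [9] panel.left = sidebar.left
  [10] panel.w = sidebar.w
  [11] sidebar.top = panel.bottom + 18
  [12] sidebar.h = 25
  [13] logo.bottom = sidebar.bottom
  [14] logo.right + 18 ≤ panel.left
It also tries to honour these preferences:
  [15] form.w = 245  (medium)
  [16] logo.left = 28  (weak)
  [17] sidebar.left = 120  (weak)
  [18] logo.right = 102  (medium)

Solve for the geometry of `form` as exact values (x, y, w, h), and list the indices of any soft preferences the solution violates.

1. form.x = 120  [form.left = logo.right + 18]
2. form.y = 26  [logo.top = form.top]
3. form.w = 202  [form.w = panel.w]
4. form.h = 55  [panel.top = form.bottom + 18]

form = (x=120, y=26, w=202, h=55)
violated soft preferences: 15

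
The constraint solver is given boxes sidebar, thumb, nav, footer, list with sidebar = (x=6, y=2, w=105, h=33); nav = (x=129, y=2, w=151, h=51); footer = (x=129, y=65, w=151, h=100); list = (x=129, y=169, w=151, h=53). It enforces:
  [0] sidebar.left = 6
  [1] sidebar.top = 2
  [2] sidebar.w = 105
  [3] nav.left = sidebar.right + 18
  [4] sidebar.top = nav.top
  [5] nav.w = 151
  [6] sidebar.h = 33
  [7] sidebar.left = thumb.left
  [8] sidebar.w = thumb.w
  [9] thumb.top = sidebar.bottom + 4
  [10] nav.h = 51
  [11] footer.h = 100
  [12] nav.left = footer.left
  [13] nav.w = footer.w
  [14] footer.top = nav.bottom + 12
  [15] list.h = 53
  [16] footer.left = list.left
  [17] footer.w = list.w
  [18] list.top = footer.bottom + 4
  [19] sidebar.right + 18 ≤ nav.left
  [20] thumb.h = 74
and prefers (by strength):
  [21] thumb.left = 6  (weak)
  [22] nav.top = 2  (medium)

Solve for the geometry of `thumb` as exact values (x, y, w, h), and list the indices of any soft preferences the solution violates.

thumb = (x=6, y=39, w=105, h=74)
violated soft preferences: none

1. thumb.x = 6  [sidebar.left = thumb.left]
2. thumb.w = 105  [sidebar.w = thumb.w]
3. thumb.y = 39  [thumb.top = sidebar.bottom + 4]
4. thumb.h = 74  [thumb.h = 74]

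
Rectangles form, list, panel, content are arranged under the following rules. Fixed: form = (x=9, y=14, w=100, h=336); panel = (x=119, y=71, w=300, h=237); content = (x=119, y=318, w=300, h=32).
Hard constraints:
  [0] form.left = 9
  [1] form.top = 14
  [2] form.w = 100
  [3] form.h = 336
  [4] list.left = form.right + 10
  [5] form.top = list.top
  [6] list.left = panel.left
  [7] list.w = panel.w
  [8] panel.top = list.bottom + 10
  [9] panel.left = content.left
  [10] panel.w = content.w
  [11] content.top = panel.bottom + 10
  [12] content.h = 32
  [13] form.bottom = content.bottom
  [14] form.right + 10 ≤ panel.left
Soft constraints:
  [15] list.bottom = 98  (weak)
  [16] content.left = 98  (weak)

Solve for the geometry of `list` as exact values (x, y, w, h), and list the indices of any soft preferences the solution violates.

1. list.x = 119  [list.left = form.right + 10]
2. list.y = 14  [form.top = list.top]
3. list.w = 300  [list.w = panel.w]
4. list.h = 47  [panel.top = list.bottom + 10]

list = (x=119, y=14, w=300, h=47)
violated soft preferences: 15, 16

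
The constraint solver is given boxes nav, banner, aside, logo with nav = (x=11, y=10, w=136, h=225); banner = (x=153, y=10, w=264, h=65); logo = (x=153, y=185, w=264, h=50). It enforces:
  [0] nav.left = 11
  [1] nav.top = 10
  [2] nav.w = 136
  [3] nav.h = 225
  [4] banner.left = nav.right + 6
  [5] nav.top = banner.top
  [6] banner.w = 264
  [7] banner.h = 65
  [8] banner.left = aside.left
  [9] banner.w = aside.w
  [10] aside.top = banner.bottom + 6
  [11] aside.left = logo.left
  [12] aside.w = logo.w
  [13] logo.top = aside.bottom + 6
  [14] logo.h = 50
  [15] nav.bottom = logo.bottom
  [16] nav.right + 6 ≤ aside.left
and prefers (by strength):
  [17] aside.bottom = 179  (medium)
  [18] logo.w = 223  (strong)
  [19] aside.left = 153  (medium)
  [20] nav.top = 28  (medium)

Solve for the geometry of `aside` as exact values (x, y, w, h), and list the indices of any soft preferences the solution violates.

1. aside.x = 153  [banner.left = aside.left]
2. aside.w = 264  [banner.w = aside.w]
3. aside.y = 81  [aside.top = banner.bottom + 6]
4. aside.h = 98  [logo.top = aside.bottom + 6]

aside = (x=153, y=81, w=264, h=98)
violated soft preferences: 18, 20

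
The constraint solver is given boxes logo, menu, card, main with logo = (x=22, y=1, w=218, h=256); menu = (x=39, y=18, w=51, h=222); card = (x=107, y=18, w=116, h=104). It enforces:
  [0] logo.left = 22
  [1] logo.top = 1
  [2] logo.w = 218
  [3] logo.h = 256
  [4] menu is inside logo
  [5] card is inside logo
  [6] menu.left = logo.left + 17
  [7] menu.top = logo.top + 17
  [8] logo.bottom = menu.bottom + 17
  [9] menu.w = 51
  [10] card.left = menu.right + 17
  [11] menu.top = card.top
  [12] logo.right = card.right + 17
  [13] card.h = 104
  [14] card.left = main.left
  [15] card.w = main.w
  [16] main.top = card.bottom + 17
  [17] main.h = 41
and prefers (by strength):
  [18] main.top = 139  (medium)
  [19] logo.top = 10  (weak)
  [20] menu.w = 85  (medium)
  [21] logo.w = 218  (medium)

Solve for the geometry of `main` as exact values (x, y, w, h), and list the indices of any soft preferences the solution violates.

1. main.x = 107  [card.left = main.left]
2. main.w = 116  [card.w = main.w]
3. main.y = 139  [main.top = card.bottom + 17]
4. main.h = 41  [main.h = 41]

main = (x=107, y=139, w=116, h=41)
violated soft preferences: 19, 20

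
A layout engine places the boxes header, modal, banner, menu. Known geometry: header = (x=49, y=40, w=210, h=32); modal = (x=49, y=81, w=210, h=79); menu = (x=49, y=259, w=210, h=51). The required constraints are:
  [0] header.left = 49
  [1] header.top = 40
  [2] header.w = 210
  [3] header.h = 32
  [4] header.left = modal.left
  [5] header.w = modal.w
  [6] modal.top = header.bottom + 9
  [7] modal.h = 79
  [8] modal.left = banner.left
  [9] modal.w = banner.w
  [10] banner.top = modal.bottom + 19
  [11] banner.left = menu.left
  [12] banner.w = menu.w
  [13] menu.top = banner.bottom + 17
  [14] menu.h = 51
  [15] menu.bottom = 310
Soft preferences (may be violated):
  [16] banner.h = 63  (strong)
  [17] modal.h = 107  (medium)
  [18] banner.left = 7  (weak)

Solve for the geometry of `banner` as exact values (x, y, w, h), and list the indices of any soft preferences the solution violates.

1. banner.x = 49  [modal.left = banner.left]
2. banner.w = 210  [modal.w = banner.w]
3. banner.y = 179  [banner.top = modal.bottom + 19]
4. banner.h = 63  [menu.top = banner.bottom + 17]

banner = (x=49, y=179, w=210, h=63)
violated soft preferences: 17, 18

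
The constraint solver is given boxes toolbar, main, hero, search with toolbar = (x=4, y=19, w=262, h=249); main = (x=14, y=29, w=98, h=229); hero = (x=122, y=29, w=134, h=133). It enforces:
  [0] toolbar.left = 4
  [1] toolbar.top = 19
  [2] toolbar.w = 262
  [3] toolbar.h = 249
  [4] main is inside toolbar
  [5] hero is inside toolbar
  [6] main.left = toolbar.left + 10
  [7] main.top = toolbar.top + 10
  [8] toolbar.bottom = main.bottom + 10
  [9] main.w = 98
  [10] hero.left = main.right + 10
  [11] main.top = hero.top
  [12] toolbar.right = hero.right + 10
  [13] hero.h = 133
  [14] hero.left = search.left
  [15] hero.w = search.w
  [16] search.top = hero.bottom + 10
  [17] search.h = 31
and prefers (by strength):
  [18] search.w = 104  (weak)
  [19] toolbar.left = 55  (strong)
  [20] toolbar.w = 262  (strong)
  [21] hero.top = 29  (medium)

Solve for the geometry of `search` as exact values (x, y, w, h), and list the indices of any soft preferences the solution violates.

search = (x=122, y=172, w=134, h=31)
violated soft preferences: 18, 19

1. search.x = 122  [hero.left = search.left]
2. search.w = 134  [hero.w = search.w]
3. search.y = 172  [search.top = hero.bottom + 10]
4. search.h = 31  [search.h = 31]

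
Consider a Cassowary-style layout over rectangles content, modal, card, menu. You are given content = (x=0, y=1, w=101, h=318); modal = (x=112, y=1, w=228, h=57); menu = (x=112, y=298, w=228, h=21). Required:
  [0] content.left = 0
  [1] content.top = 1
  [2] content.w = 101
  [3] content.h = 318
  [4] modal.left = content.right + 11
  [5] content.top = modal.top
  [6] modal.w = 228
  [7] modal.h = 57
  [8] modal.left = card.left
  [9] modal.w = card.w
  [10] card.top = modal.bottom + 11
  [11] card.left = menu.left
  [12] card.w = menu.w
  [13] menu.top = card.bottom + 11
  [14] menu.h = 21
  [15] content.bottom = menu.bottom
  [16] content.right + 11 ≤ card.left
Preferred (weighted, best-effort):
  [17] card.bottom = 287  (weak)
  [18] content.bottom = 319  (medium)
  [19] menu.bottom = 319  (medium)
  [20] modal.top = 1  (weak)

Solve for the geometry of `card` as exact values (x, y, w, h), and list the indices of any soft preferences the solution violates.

card = (x=112, y=69, w=228, h=218)
violated soft preferences: none

1. card.x = 112  [modal.left = card.left]
2. card.w = 228  [modal.w = card.w]
3. card.y = 69  [card.top = modal.bottom + 11]
4. card.h = 218  [menu.top = card.bottom + 11]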